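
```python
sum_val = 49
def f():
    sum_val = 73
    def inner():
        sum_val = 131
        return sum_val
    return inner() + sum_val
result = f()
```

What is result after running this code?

Step 1: f() has local sum_val = 73. inner() has local sum_val = 131.
Step 2: inner() returns its local sum_val = 131.
Step 3: f() returns 131 + its own sum_val (73) = 204

The answer is 204.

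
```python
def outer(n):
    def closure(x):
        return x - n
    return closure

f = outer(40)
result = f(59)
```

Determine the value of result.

Step 1: outer(40) creates a closure capturing n = 40.
Step 2: f(59) computes 59 - 40 = 19.
Step 3: result = 19

The answer is 19.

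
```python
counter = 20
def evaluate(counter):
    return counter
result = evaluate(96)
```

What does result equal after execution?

Step 1: Global counter = 20.
Step 2: evaluate(96) takes parameter counter = 96, which shadows the global.
Step 3: result = 96

The answer is 96.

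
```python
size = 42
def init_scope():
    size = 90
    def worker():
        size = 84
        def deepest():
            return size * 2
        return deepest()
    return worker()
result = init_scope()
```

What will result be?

Step 1: deepest() looks up size through LEGB: not local, finds size = 84 in enclosing worker().
Step 2: Returns 84 * 2 = 168.
Step 3: result = 168

The answer is 168.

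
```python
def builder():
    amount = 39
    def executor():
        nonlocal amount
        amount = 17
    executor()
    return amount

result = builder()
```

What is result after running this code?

Step 1: builder() sets amount = 39.
Step 2: executor() uses nonlocal to reassign amount = 17.
Step 3: result = 17

The answer is 17.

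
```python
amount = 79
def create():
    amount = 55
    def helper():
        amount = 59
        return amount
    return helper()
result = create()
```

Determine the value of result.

Step 1: Three scopes define amount: global (79), create (55), helper (59).
Step 2: helper() has its own local amount = 59, which shadows both enclosing and global.
Step 3: result = 59 (local wins in LEGB)

The answer is 59.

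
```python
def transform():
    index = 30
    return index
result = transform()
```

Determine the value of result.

Step 1: transform() defines index = 30 in its local scope.
Step 2: return index finds the local variable index = 30.
Step 3: result = 30

The answer is 30.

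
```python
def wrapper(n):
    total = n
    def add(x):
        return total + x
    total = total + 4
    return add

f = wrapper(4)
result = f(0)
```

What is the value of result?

Step 1: wrapper(4) sets total = 4, then total = 4 + 4 = 8.
Step 2: Closures capture by reference, so add sees total = 8.
Step 3: f(0) returns 8 + 0 = 8

The answer is 8.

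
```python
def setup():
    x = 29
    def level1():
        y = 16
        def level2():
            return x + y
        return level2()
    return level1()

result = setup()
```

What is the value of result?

Step 1: x = 29 in setup. y = 16 in level1.
Step 2: level2() reads x = 29 and y = 16 from enclosing scopes.
Step 3: result = 29 + 16 = 45

The answer is 45.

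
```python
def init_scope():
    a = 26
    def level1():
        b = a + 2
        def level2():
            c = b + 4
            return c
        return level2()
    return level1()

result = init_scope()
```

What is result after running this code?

Step 1: a = 26. b = a + 2 = 28.
Step 2: c = b + 4 = 28 + 4 = 32.
Step 3: result = 32

The answer is 32.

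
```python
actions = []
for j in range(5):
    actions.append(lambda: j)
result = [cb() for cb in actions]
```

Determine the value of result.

Step 1: All 5 lambdas share the same variable j.
Step 2: After the loop, j = 4.
Step 3: Each call returns 4. result = [4, 4, 4, 4, 4]

The answer is [4, 4, 4, 4, 4].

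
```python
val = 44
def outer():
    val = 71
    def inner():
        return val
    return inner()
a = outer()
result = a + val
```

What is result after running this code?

Step 1: outer() has local val = 71. inner() reads from enclosing.
Step 2: outer() returns 71. Global val = 44 unchanged.
Step 3: result = 71 + 44 = 115

The answer is 115.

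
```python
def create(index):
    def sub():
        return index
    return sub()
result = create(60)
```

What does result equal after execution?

Step 1: create(60) binds parameter index = 60.
Step 2: sub() looks up index in enclosing scope and finds the parameter index = 60.
Step 3: result = 60

The answer is 60.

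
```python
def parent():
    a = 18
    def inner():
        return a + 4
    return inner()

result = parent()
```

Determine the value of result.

Step 1: parent() defines a = 18.
Step 2: inner() reads a = 18 from enclosing scope, returns 18 + 4 = 22.
Step 3: result = 22

The answer is 22.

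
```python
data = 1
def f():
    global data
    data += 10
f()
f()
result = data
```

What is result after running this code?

Step 1: data = 1.
Step 2: First f(): data = 1 + 10 = 11.
Step 3: Second f(): data = 11 + 10 = 21. result = 21

The answer is 21.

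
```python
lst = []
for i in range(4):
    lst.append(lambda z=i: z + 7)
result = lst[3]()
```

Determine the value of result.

Step 1: Default argument z=i captures i's value at definition time.
Step 2: lst[3] was defined when i = 3, so z defaults to 3.
Step 3: result = 3 + 7 = 10 (default arg fixes the late binding issue)

The answer is 10.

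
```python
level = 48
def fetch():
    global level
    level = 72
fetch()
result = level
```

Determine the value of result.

Step 1: level = 48 globally.
Step 2: fetch() declares global level and sets it to 72.
Step 3: After fetch(), global level = 72. result = 72

The answer is 72.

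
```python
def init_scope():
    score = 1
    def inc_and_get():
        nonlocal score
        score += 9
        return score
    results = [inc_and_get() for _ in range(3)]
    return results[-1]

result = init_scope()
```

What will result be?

Step 1: score = 1.
Step 2: Three calls to inc_and_get(), each adding 9.
Step 3: Last value = 1 + 9 * 3 = 28

The answer is 28.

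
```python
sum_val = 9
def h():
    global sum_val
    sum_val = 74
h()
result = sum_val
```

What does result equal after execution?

Step 1: sum_val = 9 globally.
Step 2: h() declares global sum_val and sets it to 74.
Step 3: After h(), global sum_val = 74. result = 74

The answer is 74.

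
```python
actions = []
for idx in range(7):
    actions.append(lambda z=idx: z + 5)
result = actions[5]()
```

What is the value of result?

Step 1: Default argument z=idx captures idx's value at definition time.
Step 2: actions[5] was defined when idx = 5, so z defaults to 5.
Step 3: result = 5 + 5 = 10 (default arg fixes the late binding issue)

The answer is 10.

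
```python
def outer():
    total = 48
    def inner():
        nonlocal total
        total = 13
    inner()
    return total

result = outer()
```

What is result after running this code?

Step 1: outer() sets total = 48.
Step 2: inner() uses nonlocal to reassign total = 13.
Step 3: result = 13

The answer is 13.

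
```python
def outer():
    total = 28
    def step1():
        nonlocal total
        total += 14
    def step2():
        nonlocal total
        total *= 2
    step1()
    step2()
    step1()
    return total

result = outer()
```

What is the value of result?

Step 1: total = 28.
Step 2: step1(): total = 28 + 14 = 42.
Step 3: step2(): total = 42 * 2 = 84.
Step 4: step1(): total = 84 + 14 = 98. result = 98

The answer is 98.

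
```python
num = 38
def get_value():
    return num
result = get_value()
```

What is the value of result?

Step 1: num = 38 is defined in the global scope.
Step 2: get_value() looks up num. No local num exists, so Python checks the global scope via LEGB rule and finds num = 38.
Step 3: result = 38

The answer is 38.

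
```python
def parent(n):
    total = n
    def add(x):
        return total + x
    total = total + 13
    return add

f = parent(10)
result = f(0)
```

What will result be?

Step 1: parent(10) sets total = 10, then total = 10 + 13 = 23.
Step 2: Closures capture by reference, so add sees total = 23.
Step 3: f(0) returns 23 + 0 = 23

The answer is 23.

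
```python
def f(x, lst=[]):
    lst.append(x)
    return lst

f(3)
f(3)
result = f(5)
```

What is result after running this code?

Step 1: Mutable default argument gotcha! The list [] is created once.
Step 2: Each call appends to the SAME list: [3], [3, 3], [3, 3, 5].
Step 3: result = [3, 3, 5]

The answer is [3, 3, 5].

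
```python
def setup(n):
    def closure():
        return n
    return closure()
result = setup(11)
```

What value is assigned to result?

Step 1: setup(11) binds parameter n = 11.
Step 2: closure() looks up n in enclosing scope and finds the parameter n = 11.
Step 3: result = 11

The answer is 11.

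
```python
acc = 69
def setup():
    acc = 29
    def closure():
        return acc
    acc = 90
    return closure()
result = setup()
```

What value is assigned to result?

Step 1: setup() sets acc = 29, then later acc = 90.
Step 2: closure() is called after acc is reassigned to 90. Closures capture variables by reference, not by value.
Step 3: result = 90

The answer is 90.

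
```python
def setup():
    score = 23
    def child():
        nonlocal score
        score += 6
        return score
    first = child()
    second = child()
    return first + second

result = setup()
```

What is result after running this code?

Step 1: score starts at 23.
Step 2: First call: score = 23 + 6 = 29, returns 29.
Step 3: Second call: score = 29 + 6 = 35, returns 35.
Step 4: result = 29 + 35 = 64

The answer is 64.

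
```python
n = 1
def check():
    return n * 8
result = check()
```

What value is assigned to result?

Step 1: n = 1 is defined globally.
Step 2: check() looks up n from global scope = 1, then computes 1 * 8 = 8.
Step 3: result = 8

The answer is 8.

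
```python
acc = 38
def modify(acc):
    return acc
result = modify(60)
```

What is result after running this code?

Step 1: Global acc = 38.
Step 2: modify(60) takes parameter acc = 60, which shadows the global.
Step 3: result = 60

The answer is 60.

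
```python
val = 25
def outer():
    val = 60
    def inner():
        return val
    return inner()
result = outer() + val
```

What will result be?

Step 1: Global val = 25. outer() shadows with val = 60.
Step 2: inner() returns enclosing val = 60. outer() = 60.
Step 3: result = 60 + global val (25) = 85

The answer is 85.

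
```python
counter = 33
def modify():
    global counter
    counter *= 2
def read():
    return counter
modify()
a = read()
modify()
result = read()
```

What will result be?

Step 1: counter = 33.
Step 2: First modify(): counter = 33 * 2 = 66.
Step 3: Second modify(): counter = 66 * 2 = 132.
Step 4: read() returns 132

The answer is 132.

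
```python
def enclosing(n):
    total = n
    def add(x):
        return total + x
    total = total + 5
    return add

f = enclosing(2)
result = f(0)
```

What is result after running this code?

Step 1: enclosing(2) sets total = 2, then total = 2 + 5 = 7.
Step 2: Closures capture by reference, so add sees total = 7.
Step 3: f(0) returns 7 + 0 = 7

The answer is 7.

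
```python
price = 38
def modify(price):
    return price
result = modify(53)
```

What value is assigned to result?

Step 1: Global price = 38.
Step 2: modify(53) takes parameter price = 53, which shadows the global.
Step 3: result = 53

The answer is 53.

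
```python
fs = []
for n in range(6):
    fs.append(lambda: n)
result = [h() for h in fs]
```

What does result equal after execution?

Step 1: All 6 lambdas share the same variable n.
Step 2: After the loop, n = 5.
Step 3: Each call returns 5. result = [5, 5, 5, 5, 5, 5]

The answer is [5, 5, 5, 5, 5, 5].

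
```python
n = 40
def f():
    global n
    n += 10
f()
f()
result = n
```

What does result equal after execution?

Step 1: n = 40.
Step 2: First f(): n = 40 + 10 = 50.
Step 3: Second f(): n = 50 + 10 = 60. result = 60

The answer is 60.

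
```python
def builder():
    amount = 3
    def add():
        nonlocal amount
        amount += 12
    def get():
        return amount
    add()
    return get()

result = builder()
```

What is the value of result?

Step 1: amount = 3. add() modifies it via nonlocal, get() reads it.
Step 2: add() makes amount = 3 + 12 = 15.
Step 3: get() returns 15. result = 15

The answer is 15.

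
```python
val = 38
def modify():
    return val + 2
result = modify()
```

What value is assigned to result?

Step 1: val = 38 is defined globally.
Step 2: modify() looks up val from global scope = 38, then computes 38 + 2 = 40.
Step 3: result = 40

The answer is 40.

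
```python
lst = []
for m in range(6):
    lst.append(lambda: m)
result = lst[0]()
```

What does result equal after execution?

Step 1: The loop creates 6 lambdas, all referencing the same variable m.
Step 2: After the loop, m = 5 (final value).
Step 3: lst[0]() looks up m at call time and finds 5. This is the late binding gotcha. result = 5

The answer is 5.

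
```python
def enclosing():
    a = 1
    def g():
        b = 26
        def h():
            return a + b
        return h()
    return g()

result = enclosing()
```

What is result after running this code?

Step 1: enclosing() defines a = 1. g() defines b = 26.
Step 2: h() accesses both from enclosing scopes: a = 1, b = 26.
Step 3: result = 1 + 26 = 27

The answer is 27.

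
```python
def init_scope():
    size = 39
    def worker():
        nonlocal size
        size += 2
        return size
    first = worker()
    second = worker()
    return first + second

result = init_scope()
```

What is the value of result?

Step 1: size starts at 39.
Step 2: First call: size = 39 + 2 = 41, returns 41.
Step 3: Second call: size = 41 + 2 = 43, returns 43.
Step 4: result = 41 + 43 = 84

The answer is 84.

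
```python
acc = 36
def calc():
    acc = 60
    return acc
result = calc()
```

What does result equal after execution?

Step 1: Global acc = 36.
Step 2: calc() creates local acc = 60, shadowing the global.
Step 3: Returns local acc = 60. result = 60

The answer is 60.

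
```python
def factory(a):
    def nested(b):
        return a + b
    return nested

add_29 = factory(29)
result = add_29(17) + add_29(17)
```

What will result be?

Step 1: add_29 captures a = 29.
Step 2: add_29(17) = 29 + 17 = 46, called twice.
Step 3: result = 46 + 46 = 92

The answer is 92.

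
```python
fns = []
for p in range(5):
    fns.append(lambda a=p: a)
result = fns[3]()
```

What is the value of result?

Step 1: Default argument a=p captures p's value at each iteration.
Step 2: fns[3] captured a = 3 when p was 3.
Step 3: result = 3

The answer is 3.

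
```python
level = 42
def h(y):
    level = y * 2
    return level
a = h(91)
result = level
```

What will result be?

Step 1: Global level = 42.
Step 2: h(91) creates local level = 91 * 2 = 182.
Step 3: Global level unchanged because no global keyword. result = 42

The answer is 42.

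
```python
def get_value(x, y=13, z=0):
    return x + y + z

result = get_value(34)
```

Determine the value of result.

Step 1: get_value(34) uses defaults y = 13, z = 0.
Step 2: Returns 34 + 13 + 0 = 47.
Step 3: result = 47

The answer is 47.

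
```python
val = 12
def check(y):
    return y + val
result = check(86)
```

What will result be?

Step 1: val = 12 is defined globally.
Step 2: check(86) uses parameter y = 86 and looks up val from global scope = 12.
Step 3: result = 86 + 12 = 98

The answer is 98.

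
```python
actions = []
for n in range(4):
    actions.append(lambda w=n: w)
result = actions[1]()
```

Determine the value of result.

Step 1: Default argument w=n captures n's value at each iteration.
Step 2: actions[1] captured w = 1 when n was 1.
Step 3: result = 1

The answer is 1.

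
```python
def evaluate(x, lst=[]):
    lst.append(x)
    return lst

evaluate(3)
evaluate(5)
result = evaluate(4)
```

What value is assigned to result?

Step 1: Mutable default argument gotcha! The list [] is created once.
Step 2: Each call appends to the SAME list: [3], [3, 5], [3, 5, 4].
Step 3: result = [3, 5, 4]

The answer is [3, 5, 4].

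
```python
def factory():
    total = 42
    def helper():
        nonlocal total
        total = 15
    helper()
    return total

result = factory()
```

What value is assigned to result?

Step 1: factory() sets total = 42.
Step 2: helper() uses nonlocal to reassign total = 15.
Step 3: result = 15

The answer is 15.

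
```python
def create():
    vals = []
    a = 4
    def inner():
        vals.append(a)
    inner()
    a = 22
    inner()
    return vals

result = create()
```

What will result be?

Step 1: a = 4. inner() appends current a to vals.
Step 2: First inner(): appends 4. Then a = 22.
Step 3: Second inner(): appends 22 (closure sees updated a). result = [4, 22]

The answer is [4, 22].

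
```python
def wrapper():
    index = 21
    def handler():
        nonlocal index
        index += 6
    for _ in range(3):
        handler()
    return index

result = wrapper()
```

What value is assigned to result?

Step 1: index = 21.
Step 2: handler() is called 3 times in a loop, each adding 6 via nonlocal.
Step 3: index = 21 + 6 * 3 = 39

The answer is 39.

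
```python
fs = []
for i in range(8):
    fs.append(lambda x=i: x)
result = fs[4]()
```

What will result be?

Step 1: Default argument x=i captures i's value at each iteration.
Step 2: fs[4] captured x = 4 when i was 4.
Step 3: result = 4

The answer is 4.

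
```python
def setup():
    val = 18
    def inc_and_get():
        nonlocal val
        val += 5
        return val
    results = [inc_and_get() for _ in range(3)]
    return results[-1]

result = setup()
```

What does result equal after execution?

Step 1: val = 18.
Step 2: Three calls to inc_and_get(), each adding 5.
Step 3: Last value = 18 + 5 * 3 = 33

The answer is 33.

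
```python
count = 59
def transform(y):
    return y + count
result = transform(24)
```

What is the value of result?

Step 1: count = 59 is defined globally.
Step 2: transform(24) uses parameter y = 24 and looks up count from global scope = 59.
Step 3: result = 24 + 59 = 83

The answer is 83.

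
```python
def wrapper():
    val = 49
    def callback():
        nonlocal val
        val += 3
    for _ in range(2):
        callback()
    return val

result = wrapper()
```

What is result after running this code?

Step 1: val = 49.
Step 2: callback() is called 2 times in a loop, each adding 3 via nonlocal.
Step 3: val = 49 + 3 * 2 = 55

The answer is 55.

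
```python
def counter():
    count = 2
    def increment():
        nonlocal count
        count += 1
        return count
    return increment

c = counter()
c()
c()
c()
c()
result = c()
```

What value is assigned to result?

Step 1: counter() creates closure with count = 2.
Step 2: Each c() call increments count via nonlocal. After 5 calls: 2 + 5 = 7.
Step 3: result = 7

The answer is 7.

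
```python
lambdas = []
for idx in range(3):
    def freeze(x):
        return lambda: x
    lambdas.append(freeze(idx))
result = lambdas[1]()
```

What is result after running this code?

Step 1: freeze(idx) creates a new scope capturing x = idx at call time.
Step 2: lambdas[1] = freeze(1), so its lambda captures x = 1.
Step 3: result = 1 (closure factory fixes late binding)

The answer is 1.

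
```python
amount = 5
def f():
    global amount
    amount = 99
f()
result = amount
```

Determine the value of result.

Step 1: amount = 5 globally.
Step 2: f() declares global amount and sets it to 99.
Step 3: After f(), global amount = 99. result = 99

The answer is 99.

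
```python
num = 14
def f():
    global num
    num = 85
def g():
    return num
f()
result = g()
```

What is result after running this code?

Step 1: num = 14.
Step 2: f() sets global num = 85.
Step 3: g() reads global num = 85. result = 85

The answer is 85.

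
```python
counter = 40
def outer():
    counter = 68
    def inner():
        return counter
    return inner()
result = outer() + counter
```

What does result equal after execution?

Step 1: Global counter = 40. outer() shadows with counter = 68.
Step 2: inner() returns enclosing counter = 68. outer() = 68.
Step 3: result = 68 + global counter (40) = 108

The answer is 108.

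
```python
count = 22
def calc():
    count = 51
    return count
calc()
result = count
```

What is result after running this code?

Step 1: Global count = 22.
Step 2: calc() creates local count = 51 (shadow, not modification).
Step 3: After calc() returns, global count is unchanged. result = 22

The answer is 22.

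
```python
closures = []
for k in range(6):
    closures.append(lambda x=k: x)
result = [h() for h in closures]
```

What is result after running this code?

Step 1: Default arg x=k captures k at each iteration.
Step 2: Each lambda has its own default: 0, 1, ..., 5.
Step 3: result = [0, 1, 2, 3, 4, 5]

The answer is [0, 1, 2, 3, 4, 5].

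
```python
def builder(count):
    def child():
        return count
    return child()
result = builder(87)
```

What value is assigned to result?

Step 1: builder(87) binds parameter count = 87.
Step 2: child() looks up count in enclosing scope and finds the parameter count = 87.
Step 3: result = 87

The answer is 87.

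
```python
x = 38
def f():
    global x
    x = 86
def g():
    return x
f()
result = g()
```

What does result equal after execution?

Step 1: x = 38.
Step 2: f() sets global x = 86.
Step 3: g() reads global x = 86. result = 86

The answer is 86.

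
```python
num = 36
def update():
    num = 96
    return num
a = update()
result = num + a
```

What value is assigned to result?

Step 1: Global num = 36. update() returns local num = 96.
Step 2: a = 96. Global num still = 36.
Step 3: result = 36 + 96 = 132

The answer is 132.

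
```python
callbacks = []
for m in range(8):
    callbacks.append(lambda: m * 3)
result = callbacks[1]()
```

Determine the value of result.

Step 1: All lambdas reference the same variable m (late binding).
Step 2: After the loop, m = 7. Every lambda returns m * 3.
Step 3: callbacks[1]() = 7 * 3 = 21

The answer is 21.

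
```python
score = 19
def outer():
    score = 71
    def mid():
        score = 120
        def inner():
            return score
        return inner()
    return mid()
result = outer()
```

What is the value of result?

Step 1: Three levels of shadowing: global 19, outer 71, mid 120.
Step 2: inner() finds score = 120 in enclosing mid() scope.
Step 3: result = 120

The answer is 120.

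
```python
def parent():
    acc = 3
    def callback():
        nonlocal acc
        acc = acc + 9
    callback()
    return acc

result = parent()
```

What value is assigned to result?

Step 1: parent() sets acc = 3.
Step 2: callback() uses nonlocal to modify acc in parent's scope: acc = 3 + 9 = 12.
Step 3: parent() returns the modified acc = 12

The answer is 12.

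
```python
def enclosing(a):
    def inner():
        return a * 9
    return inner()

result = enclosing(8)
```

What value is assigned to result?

Step 1: enclosing(8) binds parameter a = 8.
Step 2: inner() accesses a = 8 from enclosing scope.
Step 3: result = 8 * 9 = 72

The answer is 72.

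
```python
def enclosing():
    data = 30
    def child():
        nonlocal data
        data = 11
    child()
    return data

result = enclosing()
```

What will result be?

Step 1: enclosing() sets data = 30.
Step 2: child() uses nonlocal to reassign data = 11.
Step 3: result = 11

The answer is 11.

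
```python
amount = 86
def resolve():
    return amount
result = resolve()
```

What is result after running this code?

Step 1: amount = 86 is defined in the global scope.
Step 2: resolve() looks up amount. No local amount exists, so Python checks the global scope via LEGB rule and finds amount = 86.
Step 3: result = 86

The answer is 86.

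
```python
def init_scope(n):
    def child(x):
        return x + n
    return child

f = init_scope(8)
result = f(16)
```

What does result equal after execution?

Step 1: init_scope(8) creates a closure that captures n = 8.
Step 2: f(16) calls the closure with x = 16, returning 16 + 8 = 24.
Step 3: result = 24

The answer is 24.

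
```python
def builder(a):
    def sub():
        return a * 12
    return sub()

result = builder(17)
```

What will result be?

Step 1: builder(17) binds parameter a = 17.
Step 2: sub() accesses a = 17 from enclosing scope.
Step 3: result = 17 * 12 = 204

The answer is 204.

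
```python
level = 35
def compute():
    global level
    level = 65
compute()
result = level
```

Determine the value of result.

Step 1: level = 35 globally.
Step 2: compute() declares global level and sets it to 65.
Step 3: After compute(), global level = 65. result = 65

The answer is 65.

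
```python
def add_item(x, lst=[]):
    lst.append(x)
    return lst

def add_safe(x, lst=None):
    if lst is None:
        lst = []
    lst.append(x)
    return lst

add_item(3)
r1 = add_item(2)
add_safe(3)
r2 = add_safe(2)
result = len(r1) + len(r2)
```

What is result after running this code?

Step 1: add_item shares mutable default: after 2 calls, lst = [3, 2], len = 2.
Step 2: add_safe creates fresh list each time: r2 = [2], len = 1.
Step 3: result = 2 + 1 = 3

The answer is 3.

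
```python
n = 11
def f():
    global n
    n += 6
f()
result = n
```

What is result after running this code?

Step 1: n = 11 globally.
Step 2: f() modifies global n: n += 6 = 17.
Step 3: result = 17

The answer is 17.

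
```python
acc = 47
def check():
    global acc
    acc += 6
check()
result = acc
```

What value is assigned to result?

Step 1: acc = 47 globally.
Step 2: check() modifies global acc: acc += 6 = 53.
Step 3: result = 53

The answer is 53.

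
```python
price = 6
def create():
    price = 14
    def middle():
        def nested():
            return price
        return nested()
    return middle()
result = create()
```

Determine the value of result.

Step 1: create() defines price = 14. middle() and nested() have no local price.
Step 2: nested() checks local (none), enclosing middle() (none), enclosing create() and finds price = 14.
Step 3: result = 14

The answer is 14.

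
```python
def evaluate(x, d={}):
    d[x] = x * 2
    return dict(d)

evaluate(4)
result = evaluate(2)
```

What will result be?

Step 1: Mutable default dict is shared across calls.
Step 2: First call adds 4: 8. Second call adds 2: 4.
Step 3: result = {4: 8, 2: 4}

The answer is {4: 8, 2: 4}.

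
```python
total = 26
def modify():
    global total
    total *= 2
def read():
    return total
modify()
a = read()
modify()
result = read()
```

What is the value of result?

Step 1: total = 26.
Step 2: First modify(): total = 26 * 2 = 52.
Step 3: Second modify(): total = 52 * 2 = 104.
Step 4: read() returns 104

The answer is 104.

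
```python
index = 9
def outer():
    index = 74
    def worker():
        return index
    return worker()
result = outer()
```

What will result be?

Step 1: index = 9 globally, but outer() defines index = 74 locally.
Step 2: worker() looks up index. Not in local scope, so checks enclosing scope (outer) and finds index = 74.
Step 3: result = 74

The answer is 74.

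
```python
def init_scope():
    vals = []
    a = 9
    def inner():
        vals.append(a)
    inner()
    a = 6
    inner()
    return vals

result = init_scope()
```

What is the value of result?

Step 1: a = 9. inner() appends current a to vals.
Step 2: First inner(): appends 9. Then a = 6.
Step 3: Second inner(): appends 6 (closure sees updated a). result = [9, 6]

The answer is [9, 6].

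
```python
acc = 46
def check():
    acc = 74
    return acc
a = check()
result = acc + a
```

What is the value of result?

Step 1: Global acc = 46. check() returns local acc = 74.
Step 2: a = 74. Global acc still = 46.
Step 3: result = 46 + 74 = 120

The answer is 120.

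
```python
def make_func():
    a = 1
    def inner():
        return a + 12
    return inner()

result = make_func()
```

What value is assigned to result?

Step 1: make_func() defines a = 1.
Step 2: inner() reads a = 1 from enclosing scope, returns 1 + 12 = 13.
Step 3: result = 13

The answer is 13.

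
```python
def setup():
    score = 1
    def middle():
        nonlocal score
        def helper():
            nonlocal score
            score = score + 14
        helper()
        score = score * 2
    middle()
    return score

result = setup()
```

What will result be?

Step 1: score = 1.
Step 2: helper() adds 14: score = 1 + 14 = 15.
Step 3: middle() doubles: score = 15 * 2 = 30.
Step 4: result = 30

The answer is 30.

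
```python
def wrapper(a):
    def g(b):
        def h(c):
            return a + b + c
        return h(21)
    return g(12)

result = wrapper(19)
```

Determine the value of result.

Step 1: a = 19, b = 12, c = 21 across three nested scopes.
Step 2: h() accesses all three via LEGB rule.
Step 3: result = 19 + 12 + 21 = 52

The answer is 52.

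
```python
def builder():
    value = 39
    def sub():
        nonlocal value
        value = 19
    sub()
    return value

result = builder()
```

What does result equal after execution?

Step 1: builder() sets value = 39.
Step 2: sub() uses nonlocal to reassign value = 19.
Step 3: result = 19

The answer is 19.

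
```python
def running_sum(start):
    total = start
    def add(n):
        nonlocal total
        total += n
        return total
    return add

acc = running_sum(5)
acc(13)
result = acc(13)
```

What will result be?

Step 1: running_sum(5) creates closure with total = 5.
Step 2: First acc(13): total = 5 + 13 = 18.
Step 3: Second acc(13): total = 18 + 13 = 31. result = 31

The answer is 31.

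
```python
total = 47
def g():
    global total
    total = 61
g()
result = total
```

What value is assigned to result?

Step 1: total = 47 globally.
Step 2: g() declares global total and sets it to 61.
Step 3: After g(), global total = 61. result = 61

The answer is 61.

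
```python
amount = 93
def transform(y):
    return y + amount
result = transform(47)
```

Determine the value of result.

Step 1: amount = 93 is defined globally.
Step 2: transform(47) uses parameter y = 47 and looks up amount from global scope = 93.
Step 3: result = 47 + 93 = 140

The answer is 140.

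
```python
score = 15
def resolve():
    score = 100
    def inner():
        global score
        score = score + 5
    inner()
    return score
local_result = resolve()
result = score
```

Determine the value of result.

Step 1: Global score = 15. resolve() creates local score = 100.
Step 2: inner() declares global score and adds 5: global score = 15 + 5 = 20.
Step 3: resolve() returns its local score = 100 (unaffected by inner).
Step 4: result = global score = 20

The answer is 20.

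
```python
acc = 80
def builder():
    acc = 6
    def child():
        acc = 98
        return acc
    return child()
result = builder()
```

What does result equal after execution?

Step 1: Three scopes define acc: global (80), builder (6), child (98).
Step 2: child() has its own local acc = 98, which shadows both enclosing and global.
Step 3: result = 98 (local wins in LEGB)

The answer is 98.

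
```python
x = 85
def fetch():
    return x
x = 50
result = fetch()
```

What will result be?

Step 1: x is first set to 85, then reassigned to 50.
Step 2: fetch() is called after the reassignment, so it looks up the current global x = 50.
Step 3: result = 50

The answer is 50.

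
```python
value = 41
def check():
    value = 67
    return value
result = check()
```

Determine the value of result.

Step 1: Global value = 41.
Step 2: check() creates local value = 67, shadowing the global.
Step 3: Returns local value = 67. result = 67

The answer is 67.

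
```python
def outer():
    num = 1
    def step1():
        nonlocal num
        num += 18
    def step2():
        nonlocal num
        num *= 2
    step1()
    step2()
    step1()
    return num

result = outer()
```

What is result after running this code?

Step 1: num = 1.
Step 2: step1(): num = 1 + 18 = 19.
Step 3: step2(): num = 19 * 2 = 38.
Step 4: step1(): num = 38 + 18 = 56. result = 56

The answer is 56.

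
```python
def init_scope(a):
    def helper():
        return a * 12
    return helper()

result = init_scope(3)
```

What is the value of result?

Step 1: init_scope(3) binds parameter a = 3.
Step 2: helper() accesses a = 3 from enclosing scope.
Step 3: result = 3 * 12 = 36

The answer is 36.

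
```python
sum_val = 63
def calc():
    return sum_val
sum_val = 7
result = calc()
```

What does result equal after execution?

Step 1: sum_val is first set to 63, then reassigned to 7.
Step 2: calc() is called after the reassignment, so it looks up the current global sum_val = 7.
Step 3: result = 7

The answer is 7.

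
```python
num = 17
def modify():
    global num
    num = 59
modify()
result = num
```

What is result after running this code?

Step 1: num = 17 globally.
Step 2: modify() declares global num and sets it to 59.
Step 3: After modify(), global num = 59. result = 59

The answer is 59.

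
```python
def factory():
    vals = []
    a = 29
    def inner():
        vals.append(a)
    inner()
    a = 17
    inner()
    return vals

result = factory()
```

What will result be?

Step 1: a = 29. inner() appends current a to vals.
Step 2: First inner(): appends 29. Then a = 17.
Step 3: Second inner(): appends 17 (closure sees updated a). result = [29, 17]

The answer is [29, 17].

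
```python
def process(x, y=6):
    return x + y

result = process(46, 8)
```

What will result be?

Step 1: process(46, 8) overrides default y with 8.
Step 2: Returns 46 + 8 = 54.
Step 3: result = 54

The answer is 54.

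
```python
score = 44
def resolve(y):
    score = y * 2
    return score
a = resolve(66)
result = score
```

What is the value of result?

Step 1: Global score = 44.
Step 2: resolve(66) creates local score = 66 * 2 = 132.
Step 3: Global score unchanged because no global keyword. result = 44

The answer is 44.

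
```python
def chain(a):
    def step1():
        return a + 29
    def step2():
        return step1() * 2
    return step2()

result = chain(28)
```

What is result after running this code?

Step 1: chain(28) captures a = 28.
Step 2: step2() calls step1() which returns 28 + 29 = 57.
Step 3: step2() returns 57 * 2 = 114

The answer is 114.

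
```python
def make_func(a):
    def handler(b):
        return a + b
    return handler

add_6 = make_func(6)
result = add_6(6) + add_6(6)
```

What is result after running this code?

Step 1: add_6 captures a = 6.
Step 2: add_6(6) = 6 + 6 = 12, called twice.
Step 3: result = 12 + 12 = 24

The answer is 24.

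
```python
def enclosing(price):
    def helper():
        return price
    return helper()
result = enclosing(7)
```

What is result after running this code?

Step 1: enclosing(7) binds parameter price = 7.
Step 2: helper() looks up price in enclosing scope and finds the parameter price = 7.
Step 3: result = 7

The answer is 7.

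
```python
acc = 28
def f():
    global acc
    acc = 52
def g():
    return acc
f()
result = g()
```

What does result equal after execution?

Step 1: acc = 28.
Step 2: f() sets global acc = 52.
Step 3: g() reads global acc = 52. result = 52

The answer is 52.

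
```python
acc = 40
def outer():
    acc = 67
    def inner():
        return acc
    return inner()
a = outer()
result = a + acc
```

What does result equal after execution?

Step 1: outer() has local acc = 67. inner() reads from enclosing.
Step 2: outer() returns 67. Global acc = 40 unchanged.
Step 3: result = 67 + 40 = 107

The answer is 107.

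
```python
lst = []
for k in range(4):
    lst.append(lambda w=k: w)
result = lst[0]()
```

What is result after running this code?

Step 1: Default argument w=k captures k's value at each iteration.
Step 2: lst[0] captured w = 0 when k was 0.
Step 3: result = 0

The answer is 0.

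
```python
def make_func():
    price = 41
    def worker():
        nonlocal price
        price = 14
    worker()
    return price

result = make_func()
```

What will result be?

Step 1: make_func() sets price = 41.
Step 2: worker() uses nonlocal to reassign price = 14.
Step 3: result = 14

The answer is 14.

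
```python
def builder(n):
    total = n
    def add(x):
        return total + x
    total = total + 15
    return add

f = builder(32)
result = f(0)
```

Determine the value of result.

Step 1: builder(32) sets total = 32, then total = 32 + 15 = 47.
Step 2: Closures capture by reference, so add sees total = 47.
Step 3: f(0) returns 47 + 0 = 47

The answer is 47.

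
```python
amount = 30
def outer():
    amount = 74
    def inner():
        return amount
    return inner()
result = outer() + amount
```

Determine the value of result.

Step 1: Global amount = 30. outer() shadows with amount = 74.
Step 2: inner() returns enclosing amount = 74. outer() = 74.
Step 3: result = 74 + global amount (30) = 104

The answer is 104.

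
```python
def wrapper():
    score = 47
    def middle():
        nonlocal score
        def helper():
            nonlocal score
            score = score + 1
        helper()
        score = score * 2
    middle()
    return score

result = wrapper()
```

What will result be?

Step 1: score = 47.
Step 2: helper() adds 1: score = 47 + 1 = 48.
Step 3: middle() doubles: score = 48 * 2 = 96.
Step 4: result = 96

The answer is 96.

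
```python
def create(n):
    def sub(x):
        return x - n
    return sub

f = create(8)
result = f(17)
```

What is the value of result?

Step 1: create(8) creates a closure capturing n = 8.
Step 2: f(17) computes 17 - 8 = 9.
Step 3: result = 9

The answer is 9.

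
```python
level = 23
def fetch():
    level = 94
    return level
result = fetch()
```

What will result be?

Step 1: Global level = 23.
Step 2: fetch() creates local level = 94, shadowing the global.
Step 3: Returns local level = 94. result = 94

The answer is 94.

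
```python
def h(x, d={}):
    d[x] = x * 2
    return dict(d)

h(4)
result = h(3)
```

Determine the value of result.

Step 1: Mutable default dict is shared across calls.
Step 2: First call adds 4: 8. Second call adds 3: 6.
Step 3: result = {4: 8, 3: 6}

The answer is {4: 8, 3: 6}.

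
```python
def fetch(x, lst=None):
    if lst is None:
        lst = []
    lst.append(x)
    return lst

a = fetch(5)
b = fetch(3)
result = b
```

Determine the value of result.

Step 1: None default with guard creates a NEW list each call.
Step 2: a = [5] (fresh list). b = [3] (another fresh list).
Step 3: result = [3] (this is the fix for mutable default)

The answer is [3].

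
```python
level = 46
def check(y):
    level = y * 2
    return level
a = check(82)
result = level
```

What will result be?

Step 1: Global level = 46.
Step 2: check(82) creates local level = 82 * 2 = 164.
Step 3: Global level unchanged because no global keyword. result = 46

The answer is 46.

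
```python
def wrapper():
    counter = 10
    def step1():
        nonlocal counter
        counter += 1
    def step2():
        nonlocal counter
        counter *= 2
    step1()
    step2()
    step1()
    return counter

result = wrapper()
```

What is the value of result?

Step 1: counter = 10.
Step 2: step1(): counter = 10 + 1 = 11.
Step 3: step2(): counter = 11 * 2 = 22.
Step 4: step1(): counter = 22 + 1 = 23. result = 23

The answer is 23.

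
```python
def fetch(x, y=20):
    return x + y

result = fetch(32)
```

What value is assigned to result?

Step 1: fetch(32) uses default y = 20.
Step 2: Returns 32 + 20 = 52.
Step 3: result = 52

The answer is 52.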